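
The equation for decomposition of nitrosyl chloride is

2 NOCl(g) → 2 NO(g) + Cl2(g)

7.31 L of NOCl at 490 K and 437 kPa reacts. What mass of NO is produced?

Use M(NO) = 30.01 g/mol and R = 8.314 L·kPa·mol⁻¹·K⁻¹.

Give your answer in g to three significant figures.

23.5 g

n(NOCl) = PV/RT = (437 × 7.31) / (8.314 × 490) = 0.7841 mol
n(NO) = (2/2) × 0.7841 = 0.7841 mol
m(NO) = 0.7841 × 30.01 = 23.53 g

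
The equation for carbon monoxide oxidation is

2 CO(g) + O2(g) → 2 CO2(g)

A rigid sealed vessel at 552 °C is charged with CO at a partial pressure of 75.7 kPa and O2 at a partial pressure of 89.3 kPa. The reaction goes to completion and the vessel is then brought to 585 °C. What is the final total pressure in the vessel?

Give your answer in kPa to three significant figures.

With V and T fixed, P_i ∝ n_i, so the mole ratios apply directly to partial pressures at 552 °C.
P(O2) required for 75.7 kPa of CO = (1/2) × 75.7 = 37.85 kPa; available 89.3 kPa, so CO is limiting.
P(O2) remaining = 89.3 − (1/2) × 75.7 = 51.45 kPa
P(gaseous products) = (2)/2 × 75.7 = 75.70 kPa
P_total at 552 °C = 51.45 + 75.70 = 127.2 kPa
Scaling to 585 °C: P = 127.2 × 858.15/825.15 = 132.3 kPa

132 kPa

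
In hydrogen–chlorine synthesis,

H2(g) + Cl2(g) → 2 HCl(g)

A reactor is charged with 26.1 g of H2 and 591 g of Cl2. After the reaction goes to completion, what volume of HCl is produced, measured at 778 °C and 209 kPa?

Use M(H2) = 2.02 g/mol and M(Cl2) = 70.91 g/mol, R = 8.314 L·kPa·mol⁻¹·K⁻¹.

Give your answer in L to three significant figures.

n(H2) = 26.1 / 2.02 = 12.92 mol
n(Cl2) = 591 / 70.91 = 8.335 mol
For 12.92 mol H2, stoichiometry requires (1/1) × 12.92 = 12.92 mol Cl2; 8.335 mol is available, so Cl2 is limiting.
n(HCl) = (2/1) × 8.335 = 16.67 mol
V(HCl) = nRT/P = 16.67 × 8.314 × 1051.15 / 209 = 697.1 L

697 L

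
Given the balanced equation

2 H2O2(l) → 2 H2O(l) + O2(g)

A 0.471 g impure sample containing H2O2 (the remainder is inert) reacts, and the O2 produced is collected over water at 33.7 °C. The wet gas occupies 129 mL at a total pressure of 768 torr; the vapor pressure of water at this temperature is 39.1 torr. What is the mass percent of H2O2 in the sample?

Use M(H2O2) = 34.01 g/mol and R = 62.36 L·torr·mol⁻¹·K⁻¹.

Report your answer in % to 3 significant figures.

71.0 %

P(O2) = 768 − 39.1 = 728.9 torr
n(O2) = PV/RT = (728.9 × 0.1290) / (62.36 × 306.85) = 0.004914 mol
n(H2O2) = (2/1) × 0.004914 = 0.009828 mol
m(H2O2) = 0.009828 × 34.01 = 0.3343 g
%H2O2 = 0.3343 / 0.471 × 100 = 70.98%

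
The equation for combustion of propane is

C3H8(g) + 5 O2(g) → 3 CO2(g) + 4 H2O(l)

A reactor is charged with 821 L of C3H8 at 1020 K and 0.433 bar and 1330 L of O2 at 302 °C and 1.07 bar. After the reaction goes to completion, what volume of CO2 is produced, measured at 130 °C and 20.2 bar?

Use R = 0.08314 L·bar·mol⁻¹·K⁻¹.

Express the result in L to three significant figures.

20.9 L

n(C3H8) = PV/RT = (0.433 × 821) / (0.08314 × 1020) = 4.192 mol
n(O2) = PV/RT = (1.07 × 1330) / (0.08314 × 575.15) = 29.76 mol
For 4.192 mol C3H8, stoichiometry requires (5/1) × 4.192 = 20.96 mol O2; 29.76 mol is available, so C3H8 is limiting.
n(CO2) = (3/1) × 4.192 = 12.58 mol
V(CO2) = nRT/P = 12.58 × 0.08314 × 403.15 / 20.2 = 20.87 L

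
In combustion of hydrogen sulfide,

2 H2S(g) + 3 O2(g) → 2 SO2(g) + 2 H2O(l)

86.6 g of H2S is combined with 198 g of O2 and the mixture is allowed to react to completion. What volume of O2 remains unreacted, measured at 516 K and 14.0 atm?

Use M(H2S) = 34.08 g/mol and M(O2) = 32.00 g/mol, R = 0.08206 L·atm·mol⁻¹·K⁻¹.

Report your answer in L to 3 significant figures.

7.19 L

n(H2S) = 86.6 / 34.08 = 2.541 mol
n(O2) = 198 / 32.00 = 6.188 mol
For 2.541 mol H2S, stoichiometry requires (3/2) × 2.541 = 3.811 mol O2; 6.188 mol is available, so H2S is limiting.
n(O2) consumed = (3/2) × 2.541 = 3.811 mol; remaining = 6.188 − 3.811 = 2.377 mol
V(O2) = nRT/P = 2.377 × 0.08206 × 516 / 14.0 = 7.189 L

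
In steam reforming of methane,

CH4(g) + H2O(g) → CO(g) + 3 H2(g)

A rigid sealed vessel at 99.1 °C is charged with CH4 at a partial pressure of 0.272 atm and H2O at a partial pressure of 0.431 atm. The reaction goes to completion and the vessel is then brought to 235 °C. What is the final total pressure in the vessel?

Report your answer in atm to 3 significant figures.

1.70 atm

With V and T fixed, P_i ∝ n_i, so the mole ratios apply directly to partial pressures at 99.1 °C.
P(H2O) required for 0.272 atm of CH4 = (1/1) × 0.272 = 0.2720 atm; available 0.431 atm, so CH4 is limiting.
P(H2O) remaining = 0.431 − (1/1) × 0.272 = 0.1590 atm
P(gaseous products) = (1+3)/1 × 0.272 = 1.088 atm
P_total at 99.1 °C = 0.1590 + 1.088 = 1.247 atm
Scaling to 235 °C: P = 1.247 × 508.15/372.25 = 1.702 atm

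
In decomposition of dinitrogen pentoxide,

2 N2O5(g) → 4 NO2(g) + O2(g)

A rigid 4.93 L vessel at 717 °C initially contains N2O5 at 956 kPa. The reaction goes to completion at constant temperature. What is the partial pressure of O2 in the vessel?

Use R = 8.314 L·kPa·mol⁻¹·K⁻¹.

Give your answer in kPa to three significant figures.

478 kPa

n(N2O5)₀ = PV/RT = (956 × 4.93) / (8.314 × 990.15) = 0.5725 mol
n(O2) = (1/2) × 0.5725 = 0.2863 mol
P(O2) = nRT/V = 0.2863 × 8.314 × 990.15 / 4.93 = 478.1 kPa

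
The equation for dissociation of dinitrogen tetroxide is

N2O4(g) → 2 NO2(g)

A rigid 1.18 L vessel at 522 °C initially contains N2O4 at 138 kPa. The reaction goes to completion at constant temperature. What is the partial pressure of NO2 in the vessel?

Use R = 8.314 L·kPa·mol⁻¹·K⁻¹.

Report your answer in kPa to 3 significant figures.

n(N2O4)₀ = PV/RT = (138 × 1.18) / (8.314 × 795.15) = 0.02463 mol
n(NO2) = (2/1) × 0.02463 = 0.04926 mol
P(NO2) = nRT/V = 0.04926 × 8.314 × 795.15 / 1.18 = 276.0 kPa

276 kPa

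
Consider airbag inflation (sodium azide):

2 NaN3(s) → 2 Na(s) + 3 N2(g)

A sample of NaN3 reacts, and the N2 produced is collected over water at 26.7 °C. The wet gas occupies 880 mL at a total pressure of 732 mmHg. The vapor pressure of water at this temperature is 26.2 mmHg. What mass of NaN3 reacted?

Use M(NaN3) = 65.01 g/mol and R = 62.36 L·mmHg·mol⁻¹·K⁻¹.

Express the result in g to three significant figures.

P(N2) = 732 − 26.2 = 705.8 mmHg
n(N2) = PV/RT = (705.8 × 0.8800) / (62.36 × 299.85) = 0.03322 mol
n(NaN3) = (2/3) × 0.03322 = 0.02215 mol
m(NaN3) = 0.02215 × 65.01 = 1.440 g

1.44 g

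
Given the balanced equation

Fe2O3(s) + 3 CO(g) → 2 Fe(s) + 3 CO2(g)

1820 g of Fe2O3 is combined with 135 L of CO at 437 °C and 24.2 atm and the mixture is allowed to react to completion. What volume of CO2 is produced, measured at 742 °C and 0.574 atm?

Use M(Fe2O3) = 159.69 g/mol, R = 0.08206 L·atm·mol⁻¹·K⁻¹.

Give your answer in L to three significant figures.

n(Fe2O3) = 1820 / 159.69 = 11.40 mol
n(CO) = PV/RT = (24.2 × 135) / (0.08206 × 710.15) = 56.06 mol
For 11.40 mol Fe2O3, stoichiometry requires (3/1) × 11.40 = 34.20 mol CO; 56.06 mol is available, so Fe2O3 is limiting.
n(CO2) = (3/1) × 11.40 = 34.20 mol
V(CO2) = nRT/P = 34.20 × 0.08206 × 1015.15 / 0.574 = 4963 L

4960 L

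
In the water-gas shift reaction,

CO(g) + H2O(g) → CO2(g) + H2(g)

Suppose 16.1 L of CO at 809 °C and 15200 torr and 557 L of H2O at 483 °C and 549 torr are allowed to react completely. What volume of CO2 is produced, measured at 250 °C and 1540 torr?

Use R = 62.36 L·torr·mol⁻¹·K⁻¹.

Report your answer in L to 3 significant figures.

76.8 L

n(CO) = PV/RT = (15200 × 16.1) / (62.36 × 1082.15) = 3.626 mol
n(H2O) = PV/RT = (549 × 557) / (62.36 × 756.15) = 6.485 mol
For 3.626 mol CO, stoichiometry requires (1/1) × 3.626 = 3.626 mol H2O; 6.485 mol is available, so CO is limiting.
n(CO2) = (1/1) × 3.626 = 3.626 mol
V(CO2) = nRT/P = 3.626 × 62.36 × 523.15 / 1540 = 76.81 L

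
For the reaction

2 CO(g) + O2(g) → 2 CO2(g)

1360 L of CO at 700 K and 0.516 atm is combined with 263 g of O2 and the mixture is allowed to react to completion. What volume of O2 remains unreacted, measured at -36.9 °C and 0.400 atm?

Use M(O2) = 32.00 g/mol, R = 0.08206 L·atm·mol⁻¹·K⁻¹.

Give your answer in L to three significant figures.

n(CO) = PV/RT = (0.516 × 1360) / (0.08206 × 700) = 12.22 mol
n(O2) = 263 / 32.00 = 8.219 mol
For 12.22 mol CO, stoichiometry requires (1/2) × 12.22 = 6.110 mol O2; 8.219 mol is available, so CO is limiting.
n(O2) consumed = (1/2) × 12.22 = 6.110 mol; remaining = 8.219 − 6.110 = 2.109 mol
V(O2) = nRT/P = 2.109 × 0.08206 × 236.25 / 0.400 = 102.2 L

102 L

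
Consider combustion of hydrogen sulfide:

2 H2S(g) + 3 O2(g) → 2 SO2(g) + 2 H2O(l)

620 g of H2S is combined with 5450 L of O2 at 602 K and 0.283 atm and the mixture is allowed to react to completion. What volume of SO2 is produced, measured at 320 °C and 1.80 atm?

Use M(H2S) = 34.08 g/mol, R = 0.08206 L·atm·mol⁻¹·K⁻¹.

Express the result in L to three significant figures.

n(H2S) = 620 / 34.08 = 18.19 mol
n(O2) = PV/RT = (0.283 × 5450) / (0.08206 × 602) = 31.22 mol
For 18.19 mol H2S, stoichiometry requires (3/2) × 18.19 = 27.29 mol O2; 31.22 mol is available, so H2S is limiting.
n(SO2) = (2/2) × 18.19 = 18.19 mol
V(SO2) = nRT/P = 18.19 × 0.08206 × 593.15 / 1.80 = 491.9 L

492 L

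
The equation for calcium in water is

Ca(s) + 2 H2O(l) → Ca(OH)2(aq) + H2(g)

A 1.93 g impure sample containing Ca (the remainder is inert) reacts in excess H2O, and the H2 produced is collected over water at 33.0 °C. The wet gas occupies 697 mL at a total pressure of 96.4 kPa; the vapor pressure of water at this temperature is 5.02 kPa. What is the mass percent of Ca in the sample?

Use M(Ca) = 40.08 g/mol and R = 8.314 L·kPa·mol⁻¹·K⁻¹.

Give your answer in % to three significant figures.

52.0 %

P(H2) = 96.4 − 5.02 = 91.38 kPa
n(H2) = PV/RT = (91.38 × 0.6970) / (8.314 × 306.15) = 0.02502 mol
n(Ca) = (1/1) × 0.02502 = 0.02502 mol
m(Ca) = 0.02502 × 40.08 = 1.003 g
%Ca = 1.003 / 1.93 × 100 = 51.97%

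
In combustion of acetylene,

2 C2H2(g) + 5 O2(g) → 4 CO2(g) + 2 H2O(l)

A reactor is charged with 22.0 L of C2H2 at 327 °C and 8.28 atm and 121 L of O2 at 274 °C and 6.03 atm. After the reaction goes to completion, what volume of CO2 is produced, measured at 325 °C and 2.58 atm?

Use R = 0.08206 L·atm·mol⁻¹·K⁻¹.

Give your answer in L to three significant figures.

141 L

n(C2H2) = PV/RT = (8.28 × 22.0) / (0.08206 × 600.15) = 3.699 mol
n(O2) = PV/RT = (6.03 × 121) / (0.08206 × 547.15) = 16.25 mol
For 3.699 mol C2H2, stoichiometry requires (5/2) × 3.699 = 9.247 mol O2; 16.25 mol is available, so C2H2 is limiting.
n(CO2) = (4/2) × 3.699 = 7.398 mol
V(CO2) = nRT/P = 7.398 × 0.08206 × 598.15 / 2.58 = 140.7 L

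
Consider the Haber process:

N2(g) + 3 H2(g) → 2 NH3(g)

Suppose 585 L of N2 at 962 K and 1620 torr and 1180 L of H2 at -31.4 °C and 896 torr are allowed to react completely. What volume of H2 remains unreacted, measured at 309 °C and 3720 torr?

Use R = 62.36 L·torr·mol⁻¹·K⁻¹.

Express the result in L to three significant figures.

222 L

n(N2) = PV/RT = (1620 × 585) / (62.36 × 962) = 15.80 mol
n(H2) = PV/RT = (896 × 1180) / (62.36 × 241.75) = 70.13 mol
For 15.80 mol N2, stoichiometry requires (3/1) × 15.80 = 47.40 mol H2; 70.13 mol is available, so N2 is limiting.
n(H2) consumed = (3/1) × 15.80 = 47.40 mol; remaining = 70.13 − 47.40 = 22.73 mol
V(H2) = nRT/P = 22.73 × 62.36 × 582.15 / 3720 = 221.8 L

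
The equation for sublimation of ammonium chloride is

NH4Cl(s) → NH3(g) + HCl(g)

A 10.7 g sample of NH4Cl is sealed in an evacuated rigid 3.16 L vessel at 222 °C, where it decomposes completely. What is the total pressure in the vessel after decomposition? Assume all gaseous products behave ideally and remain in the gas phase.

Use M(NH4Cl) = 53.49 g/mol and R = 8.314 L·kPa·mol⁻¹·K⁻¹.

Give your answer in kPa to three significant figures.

n(NH4Cl) = 10.7 / 53.49 = 0.2000 mol
n(gas produced) = (2/1) × 0.2000 = 0.4000 mol
P = nRT/V = 0.4000 × 8.314 × 495.15 / 3.16 = 521.1 kPa

521 kPa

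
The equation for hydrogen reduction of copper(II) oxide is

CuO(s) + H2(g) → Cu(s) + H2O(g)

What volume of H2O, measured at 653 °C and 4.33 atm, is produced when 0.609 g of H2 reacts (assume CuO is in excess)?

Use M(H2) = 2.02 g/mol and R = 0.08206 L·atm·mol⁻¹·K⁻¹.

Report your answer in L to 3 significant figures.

5.29 L

n(H2) = 0.6090 / 2.02 = 0.3015 mol
n(H2O) = (1/1) × 0.3015 = 0.3015 mol
V = nRT/P = 0.3015 × 0.08206 × 926.15 / 4.33 = 5.292 L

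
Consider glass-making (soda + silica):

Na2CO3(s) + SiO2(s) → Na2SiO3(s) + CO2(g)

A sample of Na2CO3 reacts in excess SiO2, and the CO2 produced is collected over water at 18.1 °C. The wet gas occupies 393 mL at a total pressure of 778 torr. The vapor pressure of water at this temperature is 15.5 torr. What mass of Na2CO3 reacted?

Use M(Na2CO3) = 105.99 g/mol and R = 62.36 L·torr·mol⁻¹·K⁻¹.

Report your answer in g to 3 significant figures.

P(CO2) = 778 − 15.5 = 762.5 torr
n(CO2) = PV/RT = (762.5 × 0.3930) / (62.36 × 291.25) = 0.01650 mol
n(Na2CO3) = (1/1) × 0.01650 = 0.01650 mol
m(Na2CO3) = 0.01650 × 105.99 = 1.749 g

1.75 g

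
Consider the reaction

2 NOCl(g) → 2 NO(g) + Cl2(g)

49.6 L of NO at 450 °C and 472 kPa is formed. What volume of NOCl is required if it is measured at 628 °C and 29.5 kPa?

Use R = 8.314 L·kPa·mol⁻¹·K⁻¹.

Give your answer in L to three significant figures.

989 L

n(NO) = PV/RT = (472 × 49.6) / (8.314 × 723.15) = 3.894 mol
n(NOCl) = (2/2) × 3.894 = 3.894 mol
V = nRT/P = 3.894 × 8.314 × 901.15 / 29.5 = 989.0 L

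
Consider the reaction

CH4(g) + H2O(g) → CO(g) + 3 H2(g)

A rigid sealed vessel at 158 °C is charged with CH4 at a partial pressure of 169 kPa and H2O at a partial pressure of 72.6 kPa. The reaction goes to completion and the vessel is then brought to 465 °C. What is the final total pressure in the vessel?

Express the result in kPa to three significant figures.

662 kPa

With V and T fixed, P_i ∝ n_i, so the mole ratios apply directly to partial pressures at 158 °C.
P(H2O) required for 169 kPa of CH4 = (1/1) × 169 = 169.0 kPa; available 72.6 kPa, so H2O is limiting.
P(CH4) remaining = 169 − (1/1) × 72.6 = 96.40 kPa
P(gaseous products) = (1+3)/1 × 72.6 = 290.4 kPa
P_total at 158 °C = 96.40 + 290.4 = 386.8 kPa
Scaling to 465 °C: P = 386.8 × 738.15/431.15 = 662.2 kPa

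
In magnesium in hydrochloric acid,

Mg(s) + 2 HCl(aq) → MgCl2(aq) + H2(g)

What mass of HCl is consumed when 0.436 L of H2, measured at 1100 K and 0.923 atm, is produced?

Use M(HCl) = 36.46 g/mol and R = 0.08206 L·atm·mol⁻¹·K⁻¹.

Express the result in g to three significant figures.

0.325 g

n(H2) = PV/RT = (0.923 × 0.436) / (0.08206 × 1100) = 0.004458 mol
n(HCl) = (2/1) × 0.004458 = 0.008916 mol
m(HCl) = 0.008916 × 36.46 = 0.3251 g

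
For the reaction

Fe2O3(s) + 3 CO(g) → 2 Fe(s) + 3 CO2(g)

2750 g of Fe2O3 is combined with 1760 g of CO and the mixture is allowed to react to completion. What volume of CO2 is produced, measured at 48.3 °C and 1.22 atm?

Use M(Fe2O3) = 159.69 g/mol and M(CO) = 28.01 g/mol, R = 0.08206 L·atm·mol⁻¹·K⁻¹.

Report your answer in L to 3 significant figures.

1120 L

n(Fe2O3) = 2750 / 159.69 = 17.22 mol
n(CO) = 1760 / 28.01 = 62.83 mol
For 17.22 mol Fe2O3, stoichiometry requires (3/1) × 17.22 = 51.66 mol CO; 62.83 mol is available, so Fe2O3 is limiting.
n(CO2) = (3/1) × 17.22 = 51.66 mol
V(CO2) = nRT/P = 51.66 × 0.08206 × 321.45 / 1.22 = 1117 L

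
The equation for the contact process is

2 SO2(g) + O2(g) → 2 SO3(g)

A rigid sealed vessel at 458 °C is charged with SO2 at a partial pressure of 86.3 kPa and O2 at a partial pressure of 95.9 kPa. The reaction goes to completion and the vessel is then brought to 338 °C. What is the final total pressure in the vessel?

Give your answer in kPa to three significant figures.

116 kPa

Because the vessel is rigid and T is held at 458 °C, work the stoichiometry in partial pressures (P_i = n_iRT/V).
P(O2) required for 86.3 kPa of SO2 = (1/2) × 86.3 = 43.15 kPa; available 95.9 kPa, so SO2 is limiting.
P(O2) remaining = 95.9 − (1/2) × 86.3 = 52.75 kPa
P(gaseous products) = (2)/2 × 86.3 = 86.30 kPa
P_total at 458 °C = 52.75 + 86.30 = 139.1 kPa
Scaling to 338 °C: P = 139.1 × 611.15/731.15 = 116.3 kPa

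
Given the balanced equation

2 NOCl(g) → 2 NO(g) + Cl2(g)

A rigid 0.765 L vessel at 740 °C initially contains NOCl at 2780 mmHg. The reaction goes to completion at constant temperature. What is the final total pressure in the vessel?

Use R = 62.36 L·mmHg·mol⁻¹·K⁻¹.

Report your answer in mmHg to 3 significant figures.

Rigid vessel, constant T ⇒ P scales with total gas moles (2 → 3).
P_final = (3/2) × 2780 = 4170 mmHg

4170 mmHg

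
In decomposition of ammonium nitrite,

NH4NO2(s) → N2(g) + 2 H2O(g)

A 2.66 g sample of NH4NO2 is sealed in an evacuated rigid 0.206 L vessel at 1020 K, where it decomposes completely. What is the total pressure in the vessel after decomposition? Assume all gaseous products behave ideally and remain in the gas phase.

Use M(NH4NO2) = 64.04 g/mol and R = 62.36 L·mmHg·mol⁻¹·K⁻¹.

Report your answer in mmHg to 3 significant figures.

38500 mmHg

n(NH4NO2) = 2.66 / 64.04 = 0.04154 mol
n(gas produced) = (3/1) × 0.04154 = 0.1246 mol
P = nRT/V = 0.1246 × 62.36 × 1020 / 0.206 = 38470 mmHg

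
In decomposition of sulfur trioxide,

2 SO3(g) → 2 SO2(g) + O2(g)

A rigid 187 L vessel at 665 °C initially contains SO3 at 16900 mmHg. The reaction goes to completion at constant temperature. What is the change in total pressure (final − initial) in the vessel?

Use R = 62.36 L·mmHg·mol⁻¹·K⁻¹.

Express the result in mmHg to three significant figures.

8450 mmHg

Since T and V are fixed, P_final/P_initial = n_final/n_initial = 3/2.
P_final = (3/2) × 16900 = 25350 mmHg; ΔP = 25350 − 16900 = 8450 mmHg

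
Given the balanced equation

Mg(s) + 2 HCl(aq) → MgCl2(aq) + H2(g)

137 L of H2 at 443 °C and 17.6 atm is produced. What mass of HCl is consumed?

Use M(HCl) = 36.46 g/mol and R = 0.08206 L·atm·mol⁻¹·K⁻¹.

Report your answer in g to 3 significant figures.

2990 g

n(H2) = PV/RT = (17.6 × 137) / (0.08206 × 716.15) = 41.03 mol
n(HCl) = (2/1) × 41.03 = 82.06 mol
m(HCl) = 82.06 × 36.46 = 2992 g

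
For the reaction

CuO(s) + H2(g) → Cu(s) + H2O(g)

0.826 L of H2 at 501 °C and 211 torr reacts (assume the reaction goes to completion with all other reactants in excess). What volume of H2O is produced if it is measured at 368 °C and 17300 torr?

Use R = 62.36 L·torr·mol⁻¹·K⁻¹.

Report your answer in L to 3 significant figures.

n(H2) = PV/RT = (211 × 0.826) / (62.36 × 774.15) = 0.003610 mol
n(H2O) = (1/1) × 0.003610 = 0.003610 mol
V = nRT/P = 0.003610 × 62.36 × 641.15 / 17300 = 0.008343 L

0.00834 L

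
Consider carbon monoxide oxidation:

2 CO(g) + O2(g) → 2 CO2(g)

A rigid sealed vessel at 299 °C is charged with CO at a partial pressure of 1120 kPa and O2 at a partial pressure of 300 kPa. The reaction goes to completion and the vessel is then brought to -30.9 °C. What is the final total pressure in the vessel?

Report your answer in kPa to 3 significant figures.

At constant V, partial pressures at 299 °C are proportional to moles, so apply stoichiometry directly to pressures.
P(O2) required for 1120 kPa of CO = (1/2) × 1120 = 560.0 kPa; available 300 kPa, so O2 is limiting.
P(CO) remaining = 1120 − (2/1) × 300 = 520.0 kPa
P(gaseous products) = (2)/1 × 300 = 600.0 kPa
P_total at 299 °C = 520.0 + 600.0 = 1120 kPa
Scaling to -30.9 °C: P = 1120 × 242.25/572.15 = 474.2 kPa

474 kPa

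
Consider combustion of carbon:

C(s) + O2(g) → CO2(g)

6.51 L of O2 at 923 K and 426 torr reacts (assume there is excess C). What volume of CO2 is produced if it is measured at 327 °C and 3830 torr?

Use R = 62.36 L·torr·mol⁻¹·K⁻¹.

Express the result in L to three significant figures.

n(O2) = PV/RT = (426 × 6.51) / (62.36 × 923) = 0.04818 mol
n(CO2) = (1/1) × 0.04818 = 0.04818 mol
V = nRT/P = 0.04818 × 62.36 × 600.15 / 3830 = 0.4708 L

0.471 L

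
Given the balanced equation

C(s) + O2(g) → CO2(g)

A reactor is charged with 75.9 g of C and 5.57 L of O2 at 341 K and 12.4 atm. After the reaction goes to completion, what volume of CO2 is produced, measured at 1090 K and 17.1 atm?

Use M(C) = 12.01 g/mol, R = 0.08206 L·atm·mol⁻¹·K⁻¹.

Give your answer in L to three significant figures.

12.9 L

n(C) = 75.9 / 12.01 = 6.320 mol
n(O2) = PV/RT = (12.4 × 5.57) / (0.08206 × 341) = 2.468 mol
For 6.320 mol C, stoichiometry requires (1/1) × 6.320 = 6.320 mol O2; 2.468 mol is available, so O2 is limiting.
n(CO2) = (1/1) × 2.468 = 2.468 mol
V(CO2) = nRT/P = 2.468 × 0.08206 × 1090 / 17.1 = 12.91 L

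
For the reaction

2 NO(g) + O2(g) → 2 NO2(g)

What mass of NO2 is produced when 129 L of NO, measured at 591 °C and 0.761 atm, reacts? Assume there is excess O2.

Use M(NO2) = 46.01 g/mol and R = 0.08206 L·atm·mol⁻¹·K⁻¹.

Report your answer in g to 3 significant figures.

63.7 g

n(NO) = PV/RT = (0.761 × 129) / (0.08206 × 864.15) = 1.384 mol
n(NO2) = (2/2) × 1.384 = 1.384 mol
m(NO2) = 1.384 × 46.01 = 63.68 g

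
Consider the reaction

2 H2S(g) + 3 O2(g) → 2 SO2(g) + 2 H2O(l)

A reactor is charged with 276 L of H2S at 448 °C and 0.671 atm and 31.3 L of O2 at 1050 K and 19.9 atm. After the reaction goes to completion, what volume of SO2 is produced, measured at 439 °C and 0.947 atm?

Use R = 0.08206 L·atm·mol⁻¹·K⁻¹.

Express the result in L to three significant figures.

193 L

n(H2S) = PV/RT = (0.671 × 276) / (0.08206 × 721.15) = 3.129 mol
n(O2) = PV/RT = (19.9 × 31.3) / (0.08206 × 1050) = 7.229 mol
For 3.129 mol H2S, stoichiometry requires (3/2) × 3.129 = 4.694 mol O2; 7.229 mol is available, so H2S is limiting.
n(SO2) = (2/2) × 3.129 = 3.129 mol
V(SO2) = nRT/P = 3.129 × 0.08206 × 712.15 / 0.947 = 193.1 L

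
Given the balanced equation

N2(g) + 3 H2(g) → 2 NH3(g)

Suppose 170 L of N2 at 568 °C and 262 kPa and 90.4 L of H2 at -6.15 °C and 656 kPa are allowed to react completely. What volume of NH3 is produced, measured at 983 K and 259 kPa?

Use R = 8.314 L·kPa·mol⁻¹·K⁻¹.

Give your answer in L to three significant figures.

402 L

n(N2) = PV/RT = (262 × 170) / (8.314 × 841.15) = 6.369 mol
n(H2) = PV/RT = (656 × 90.4) / (8.314 × 267) = 26.71 mol
For 6.369 mol N2, stoichiometry requires (3/1) × 6.369 = 19.11 mol H2; 26.71 mol is available, so N2 is limiting.
n(NH3) = (2/1) × 6.369 = 12.74 mol
V(NH3) = nRT/P = 12.74 × 8.314 × 983 / 259 = 402.0 L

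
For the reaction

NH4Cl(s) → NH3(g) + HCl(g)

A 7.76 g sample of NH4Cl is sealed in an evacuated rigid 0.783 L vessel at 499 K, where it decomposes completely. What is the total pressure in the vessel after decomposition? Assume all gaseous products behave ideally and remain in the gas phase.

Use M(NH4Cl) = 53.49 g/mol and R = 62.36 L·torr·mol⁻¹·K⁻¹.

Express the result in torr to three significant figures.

11500 torr

n(NH4Cl) = 7.76 / 53.49 = 0.1451 mol
n(gas produced) = (2/1) × 0.1451 = 0.2902 mol
P = nRT/V = 0.2902 × 62.36 × 499 / 0.783 = 11530 torr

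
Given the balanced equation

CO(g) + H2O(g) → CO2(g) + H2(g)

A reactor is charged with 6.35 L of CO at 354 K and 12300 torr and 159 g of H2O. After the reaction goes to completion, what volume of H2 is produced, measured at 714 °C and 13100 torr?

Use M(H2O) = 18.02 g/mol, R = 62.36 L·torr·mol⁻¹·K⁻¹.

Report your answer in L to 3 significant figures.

16.6 L

n(CO) = PV/RT = (12300 × 6.35) / (62.36 × 354) = 3.538 mol
n(H2O) = 159 / 18.02 = 8.824 mol
For 3.538 mol CO, stoichiometry requires (1/1) × 3.538 = 3.538 mol H2O; 8.824 mol is available, so CO is limiting.
n(H2) = (1/1) × 3.538 = 3.538 mol
V(H2) = nRT/P = 3.538 × 62.36 × 987.15 / 13100 = 16.63 L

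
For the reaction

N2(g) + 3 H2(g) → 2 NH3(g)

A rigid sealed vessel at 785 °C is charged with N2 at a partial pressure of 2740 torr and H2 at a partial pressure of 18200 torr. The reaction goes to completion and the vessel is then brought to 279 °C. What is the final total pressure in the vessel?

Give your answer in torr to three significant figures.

8070 torr

Because the vessel is rigid and T is held at 785 °C, work the stoichiometry in partial pressures (P_i = n_iRT/V).
P(H2) required for 2740 torr of N2 = (3/1) × 2740 = 8220 torr; available 18200 torr, so N2 is limiting.
P(H2) remaining = 18200 − (3/1) × 2740 = 9980 torr
P(gaseous products) = (2)/1 × 2740 = 5480 torr
P_total at 785 °C = 9980 + 5480 = 15460 torr
Scaling to 279 °C: P = 15460 × 552.15/1058.15 = 8067 torr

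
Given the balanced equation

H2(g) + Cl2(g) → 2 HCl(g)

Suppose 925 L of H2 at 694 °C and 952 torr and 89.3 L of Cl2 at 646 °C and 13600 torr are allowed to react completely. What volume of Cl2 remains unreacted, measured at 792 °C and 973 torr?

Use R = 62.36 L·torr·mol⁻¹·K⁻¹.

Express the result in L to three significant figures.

n(H2) = PV/RT = (952 × 925) / (62.36 × 967.15) = 14.60 mol
n(Cl2) = PV/RT = (13600 × 89.3) / (62.36 × 919.15) = 21.19 mol
For 14.60 mol H2, stoichiometry requires (1/1) × 14.60 = 14.60 mol Cl2; 21.19 mol is available, so H2 is limiting.
n(Cl2) consumed = (1/1) × 14.60 = 14.60 mol; remaining = 21.19 − 14.60 = 6.590 mol
V(Cl2) = nRT/P = 6.590 × 62.36 × 1065.15 / 973 = 449.9 L

450 L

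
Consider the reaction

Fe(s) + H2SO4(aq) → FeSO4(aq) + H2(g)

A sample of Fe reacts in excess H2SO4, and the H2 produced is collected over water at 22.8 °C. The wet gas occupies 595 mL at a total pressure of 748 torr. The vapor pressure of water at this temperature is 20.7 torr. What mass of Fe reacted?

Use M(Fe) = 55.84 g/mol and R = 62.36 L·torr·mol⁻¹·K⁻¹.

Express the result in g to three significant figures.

P(H2) = 748 − 20.7 = 727.3 torr
n(H2) = PV/RT = (727.3 × 0.5950) / (62.36 × 295.95) = 0.02345 mol
n(Fe) = (1/1) × 0.02345 = 0.02345 mol
m(Fe) = 0.02345 × 55.84 = 1.309 g

1.31 g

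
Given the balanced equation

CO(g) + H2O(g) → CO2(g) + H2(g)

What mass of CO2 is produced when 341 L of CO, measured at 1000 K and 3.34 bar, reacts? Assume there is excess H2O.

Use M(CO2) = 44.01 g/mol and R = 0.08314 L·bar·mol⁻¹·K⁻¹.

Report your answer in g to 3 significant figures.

603 g

n(CO) = PV/RT = (3.34 × 341) / (0.08314 × 1000) = 13.70 mol
n(CO2) = (1/1) × 13.70 = 13.70 mol
m(CO2) = 13.70 × 44.01 = 602.9 g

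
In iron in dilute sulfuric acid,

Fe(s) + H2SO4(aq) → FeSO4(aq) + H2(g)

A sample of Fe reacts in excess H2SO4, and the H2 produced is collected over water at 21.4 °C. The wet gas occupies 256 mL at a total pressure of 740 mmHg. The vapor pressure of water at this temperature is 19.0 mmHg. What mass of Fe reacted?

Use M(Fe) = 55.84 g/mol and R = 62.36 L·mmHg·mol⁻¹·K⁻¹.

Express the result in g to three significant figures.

P(H2) = 740 − 19.0 = 721.0 mmHg
n(H2) = PV/RT = (721.0 × 0.2560) / (62.36 × 294.55) = 0.01005 mol
n(Fe) = (1/1) × 0.01005 = 0.01005 mol
m(Fe) = 0.01005 × 55.84 = 0.5612 g

0.561 g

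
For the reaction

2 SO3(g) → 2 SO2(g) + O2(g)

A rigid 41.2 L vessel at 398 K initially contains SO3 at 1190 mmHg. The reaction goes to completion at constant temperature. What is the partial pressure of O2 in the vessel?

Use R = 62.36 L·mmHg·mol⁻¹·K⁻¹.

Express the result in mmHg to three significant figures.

n(SO3)₀ = PV/RT = (1190 × 41.2) / (62.36 × 398) = 1.975 mol
n(O2) = (1/2) × 1.975 = 0.9875 mol
P(O2) = nRT/V = 0.9875 × 62.36 × 398 / 41.2 = 594.9 mmHg

595 mmHg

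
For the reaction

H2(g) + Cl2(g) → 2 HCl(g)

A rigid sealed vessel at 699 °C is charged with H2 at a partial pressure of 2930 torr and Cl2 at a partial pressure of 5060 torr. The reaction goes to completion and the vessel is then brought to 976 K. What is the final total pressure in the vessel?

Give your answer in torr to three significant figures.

With V and T fixed, P_i ∝ n_i, so the mole ratios apply directly to partial pressures at 699 °C.
P(Cl2) required for 2930 torr of H2 = (1/1) × 2930 = 2930 torr; available 5060 torr, so H2 is limiting.
P(Cl2) remaining = 5060 − (1/1) × 2930 = 2130 torr
P(gaseous products) = (2)/1 × 2930 = 5860 torr
P_total at 699 °C = 2130 + 5860 = 7990 torr
Scaling to 976 K: P = 7990 × 976/972.15 = 8022 torr

8020 torr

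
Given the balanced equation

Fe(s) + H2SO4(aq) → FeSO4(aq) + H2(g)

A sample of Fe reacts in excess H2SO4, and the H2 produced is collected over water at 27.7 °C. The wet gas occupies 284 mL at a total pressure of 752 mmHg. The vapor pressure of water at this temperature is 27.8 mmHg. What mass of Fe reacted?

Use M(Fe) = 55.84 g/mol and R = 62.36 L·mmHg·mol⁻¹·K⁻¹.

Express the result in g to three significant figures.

0.612 g

P(H2) = 752 − 27.8 = 724.2 mmHg
n(H2) = PV/RT = (724.2 × 0.2840) / (62.36 × 300.85) = 0.01096 mol
n(Fe) = (1/1) × 0.01096 = 0.01096 mol
m(Fe) = 0.01096 × 55.84 = 0.6120 g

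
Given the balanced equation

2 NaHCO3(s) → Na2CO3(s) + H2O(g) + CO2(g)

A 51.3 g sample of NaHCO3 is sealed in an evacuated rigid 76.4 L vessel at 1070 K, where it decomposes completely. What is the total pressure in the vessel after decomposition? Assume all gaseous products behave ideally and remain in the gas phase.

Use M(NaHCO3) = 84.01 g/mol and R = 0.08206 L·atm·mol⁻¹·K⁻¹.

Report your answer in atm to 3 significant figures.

0.702 atm

n(NaHCO3) = 51.3 / 84.01 = 0.6106 mol
n(gas produced) = (2/2) × 0.6106 = 0.6106 mol
P = nRT/V = 0.6106 × 0.08206 × 1070 / 76.4 = 0.7017 atm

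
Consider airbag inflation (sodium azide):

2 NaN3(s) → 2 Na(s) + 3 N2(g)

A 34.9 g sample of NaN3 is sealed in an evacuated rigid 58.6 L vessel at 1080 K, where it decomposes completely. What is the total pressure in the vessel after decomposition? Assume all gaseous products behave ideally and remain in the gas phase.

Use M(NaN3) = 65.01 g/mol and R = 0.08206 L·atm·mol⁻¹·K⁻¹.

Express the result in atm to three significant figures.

n(NaN3) = 34.9 / 65.01 = 0.5368 mol
n(gas produced) = (3/2) × 0.5368 = 0.8052 mol
P = nRT/V = 0.8052 × 0.08206 × 1080 / 58.6 = 1.218 atm

1.22 atm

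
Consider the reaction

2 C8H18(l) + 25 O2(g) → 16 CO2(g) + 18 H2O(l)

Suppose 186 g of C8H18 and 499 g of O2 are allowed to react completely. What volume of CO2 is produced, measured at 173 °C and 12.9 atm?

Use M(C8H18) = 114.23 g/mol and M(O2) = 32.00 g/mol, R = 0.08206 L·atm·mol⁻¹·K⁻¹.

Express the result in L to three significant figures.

n(C8H18) = 186 / 114.23 = 1.628 mol
n(O2) = 499 / 32.00 = 15.59 mol
For 1.628 mol C8H18, stoichiometry requires (25/2) × 1.628 = 20.35 mol O2; 15.59 mol is available, so O2 is limiting.
n(CO2) = (16/25) × 15.59 = 9.978 mol
V(CO2) = nRT/P = 9.978 × 0.08206 × 446.15 / 12.9 = 28.32 L

28.3 L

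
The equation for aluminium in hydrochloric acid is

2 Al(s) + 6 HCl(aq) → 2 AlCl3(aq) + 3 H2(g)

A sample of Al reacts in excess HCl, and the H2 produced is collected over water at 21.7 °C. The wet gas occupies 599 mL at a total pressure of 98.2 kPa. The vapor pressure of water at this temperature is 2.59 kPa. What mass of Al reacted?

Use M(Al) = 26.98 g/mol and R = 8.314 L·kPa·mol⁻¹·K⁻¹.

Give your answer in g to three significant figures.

P(H2) = 98.2 − 2.59 = 95.61 kPa
n(H2) = PV/RT = (95.61 × 0.5990) / (8.314 × 294.85) = 0.02336 mol
n(Al) = (2/3) × 0.02336 = 0.01557 mol
m(Al) = 0.01557 × 26.98 = 0.4201 g

0.420 g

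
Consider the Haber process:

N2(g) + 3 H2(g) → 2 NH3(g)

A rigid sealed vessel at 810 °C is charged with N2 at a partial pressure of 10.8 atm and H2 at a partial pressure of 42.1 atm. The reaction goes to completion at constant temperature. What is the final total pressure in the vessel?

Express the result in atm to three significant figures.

31.3 atm

At constant V, partial pressures at 810 °C are proportional to moles, so apply stoichiometry directly to pressures.
P(H2) required for 10.8 atm of N2 = (3/1) × 10.8 = 32.40 atm; available 42.1 atm, so N2 is limiting.
P(H2) remaining = 42.1 − (3/1) × 10.8 = 9.700 atm
P(gaseous products) = (2)/1 × 10.8 = 21.60 atm
P_total at 810 °C = 9.700 + 21.60 = 31.30 atm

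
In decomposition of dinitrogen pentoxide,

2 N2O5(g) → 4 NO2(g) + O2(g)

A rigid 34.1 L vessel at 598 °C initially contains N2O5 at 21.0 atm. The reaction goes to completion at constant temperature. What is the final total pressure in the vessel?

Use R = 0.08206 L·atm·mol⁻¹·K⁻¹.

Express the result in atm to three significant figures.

52.5 atm

Rigid vessel, constant T ⇒ P scales with total gas moles (2 → 5).
P_final = (5/2) × 21.0 = 52.50 atm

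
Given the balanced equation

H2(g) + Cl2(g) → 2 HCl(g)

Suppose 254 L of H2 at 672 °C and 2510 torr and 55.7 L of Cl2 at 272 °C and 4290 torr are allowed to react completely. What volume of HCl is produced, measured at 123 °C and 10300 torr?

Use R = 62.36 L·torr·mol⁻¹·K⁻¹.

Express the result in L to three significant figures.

n(H2) = PV/RT = (2510 × 254) / (62.36 × 945.15) = 10.82 mol
n(Cl2) = PV/RT = (4290 × 55.7) / (62.36 × 545.15) = 7.029 mol
For 10.82 mol H2, stoichiometry requires (1/1) × 10.82 = 10.82 mol Cl2; 7.029 mol is available, so Cl2 is limiting.
n(HCl) = (2/1) × 7.029 = 14.06 mol
V(HCl) = nRT/P = 14.06 × 62.36 × 396.15 / 10300 = 33.72 L

33.7 L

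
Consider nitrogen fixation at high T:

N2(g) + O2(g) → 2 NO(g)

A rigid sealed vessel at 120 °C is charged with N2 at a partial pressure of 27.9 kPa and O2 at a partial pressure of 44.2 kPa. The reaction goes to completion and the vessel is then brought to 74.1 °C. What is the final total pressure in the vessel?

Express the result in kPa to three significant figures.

63.7 kPa

With V and T fixed, P_i ∝ n_i, so the mole ratios apply directly to partial pressures at 120 °C.
P(O2) required for 27.9 kPa of N2 = (1/1) × 27.9 = 27.90 kPa; available 44.2 kPa, so N2 is limiting.
P(O2) remaining = 44.2 − (1/1) × 27.9 = 16.30 kPa
P(gaseous products) = (2)/1 × 27.9 = 55.80 kPa
P_total at 120 °C = 16.30 + 55.80 = 72.10 kPa
Scaling to 74.1 °C: P = 72.10 × 347.25/393.15 = 63.68 kPa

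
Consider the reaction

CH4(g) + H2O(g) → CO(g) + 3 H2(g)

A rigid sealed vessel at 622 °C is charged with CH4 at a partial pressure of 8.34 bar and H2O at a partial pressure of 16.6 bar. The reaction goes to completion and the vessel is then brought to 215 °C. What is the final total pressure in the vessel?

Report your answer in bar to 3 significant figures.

22.7 bar

At constant V, partial pressures at 622 °C are proportional to moles, so apply stoichiometry directly to pressures.
P(H2O) required for 8.34 bar of CH4 = (1/1) × 8.34 = 8.340 bar; available 16.6 bar, so CH4 is limiting.
P(H2O) remaining = 16.6 − (1/1) × 8.34 = 8.260 bar
P(gaseous products) = (1+3)/1 × 8.34 = 33.36 bar
P_total at 622 °C = 8.260 + 33.36 = 41.62 bar
Scaling to 215 °C: P = 41.62 × 488.15/895.15 = 22.70 bar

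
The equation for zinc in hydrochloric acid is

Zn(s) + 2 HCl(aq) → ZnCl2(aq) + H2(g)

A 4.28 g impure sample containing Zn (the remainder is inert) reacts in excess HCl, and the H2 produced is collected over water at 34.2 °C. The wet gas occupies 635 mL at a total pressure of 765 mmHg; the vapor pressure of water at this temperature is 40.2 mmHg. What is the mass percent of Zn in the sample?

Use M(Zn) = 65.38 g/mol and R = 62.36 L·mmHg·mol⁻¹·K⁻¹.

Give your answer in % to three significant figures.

36.7 %

P(H2) = 765 − 40.2 = 724.8 mmHg
n(H2) = PV/RT = (724.8 × 0.6350) / (62.36 × 307.35) = 0.02401 mol
n(Zn) = (1/1) × 0.02401 = 0.02401 mol
m(Zn) = 0.02401 × 65.38 = 1.570 g
%Zn = 1.570 / 4.28 × 100 = 36.68%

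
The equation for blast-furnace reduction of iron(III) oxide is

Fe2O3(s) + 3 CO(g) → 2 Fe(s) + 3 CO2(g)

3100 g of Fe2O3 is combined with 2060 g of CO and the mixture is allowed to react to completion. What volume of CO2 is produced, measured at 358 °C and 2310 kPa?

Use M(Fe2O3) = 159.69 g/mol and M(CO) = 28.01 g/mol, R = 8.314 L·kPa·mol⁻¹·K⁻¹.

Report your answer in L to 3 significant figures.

132 L

n(Fe2O3) = 3100 / 159.69 = 19.41 mol
n(CO) = 2060 / 28.01 = 73.55 mol
For 19.41 mol Fe2O3, stoichiometry requires (3/1) × 19.41 = 58.23 mol CO; 73.55 mol is available, so Fe2O3 is limiting.
n(CO2) = (3/1) × 19.41 = 58.23 mol
V(CO2) = nRT/P = 58.23 × 8.314 × 631.15 / 2310 = 132.3 L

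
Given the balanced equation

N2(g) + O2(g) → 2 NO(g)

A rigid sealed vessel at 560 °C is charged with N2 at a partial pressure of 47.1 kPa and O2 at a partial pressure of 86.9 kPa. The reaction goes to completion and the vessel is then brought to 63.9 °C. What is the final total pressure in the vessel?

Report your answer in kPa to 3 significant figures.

At constant V, partial pressures at 560 °C are proportional to moles, so apply stoichiometry directly to pressures.
P(O2) required for 47.1 kPa of N2 = (1/1) × 47.1 = 47.10 kPa; available 86.9 kPa, so N2 is limiting.
P(O2) remaining = 86.9 − (1/1) × 47.1 = 39.80 kPa
P(gaseous products) = (2)/1 × 47.1 = 94.20 kPa
P_total at 560 °C = 39.80 + 94.20 = 134.0 kPa
Scaling to 63.9 °C: P = 134.0 × 337.05/833.15 = 54.21 kPa

54.2 kPa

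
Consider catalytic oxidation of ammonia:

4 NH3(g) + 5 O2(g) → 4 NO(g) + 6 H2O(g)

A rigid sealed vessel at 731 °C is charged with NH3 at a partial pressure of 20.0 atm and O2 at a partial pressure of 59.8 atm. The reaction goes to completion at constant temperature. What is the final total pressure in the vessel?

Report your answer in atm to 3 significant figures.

With V and T fixed, P_i ∝ n_i, so the mole ratios apply directly to partial pressures at 731 °C.
P(O2) required for 20.0 atm of NH3 = (5/4) × 20.0 = 25.00 atm; available 59.8 atm, so NH3 is limiting.
P(O2) remaining = 59.8 − (5/4) × 20.0 = 34.80 atm
P(gaseous products) = (4+6)/4 × 20.0 = 50.00 atm
P_total at 731 °C = 34.80 + 50.00 = 84.80 atm

84.8 atm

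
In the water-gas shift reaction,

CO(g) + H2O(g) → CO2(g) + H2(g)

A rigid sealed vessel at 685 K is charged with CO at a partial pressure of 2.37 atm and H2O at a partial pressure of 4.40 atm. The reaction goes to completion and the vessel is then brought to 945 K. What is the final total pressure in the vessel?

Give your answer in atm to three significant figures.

9.34 atm

With V and T fixed, P_i ∝ n_i, so the mole ratios apply directly to partial pressures at 685 K.
P(H2O) required for 2.37 atm of CO = (1/1) × 2.37 = 2.370 atm; available 4.40 atm, so CO is limiting.
P(H2O) remaining = 4.40 − (1/1) × 2.37 = 2.030 atm
P(gaseous products) = (1+1)/1 × 2.37 = 4.740 atm
P_total at 685 K = 2.030 + 4.740 = 6.770 atm
Scaling to 945 K: P = 6.770 × 945/685 = 9.340 atm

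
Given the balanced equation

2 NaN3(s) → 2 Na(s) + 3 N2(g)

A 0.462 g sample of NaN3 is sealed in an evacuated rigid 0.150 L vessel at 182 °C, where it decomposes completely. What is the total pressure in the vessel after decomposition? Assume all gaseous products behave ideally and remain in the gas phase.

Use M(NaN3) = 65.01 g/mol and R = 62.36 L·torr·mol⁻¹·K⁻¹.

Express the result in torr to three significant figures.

2020 torr

n(NaN3) = 0.462 / 65.01 = 0.007107 mol
n(gas produced) = (3/2) × 0.007107 = 0.01066 mol
P = nRT/V = 0.01066 × 62.36 × 455.15 / 0.150 = 2017 torr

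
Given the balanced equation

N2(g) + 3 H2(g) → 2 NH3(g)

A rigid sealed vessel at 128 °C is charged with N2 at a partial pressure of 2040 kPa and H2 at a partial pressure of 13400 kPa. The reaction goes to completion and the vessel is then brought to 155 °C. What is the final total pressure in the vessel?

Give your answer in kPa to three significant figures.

With V and T fixed, P_i ∝ n_i, so the mole ratios apply directly to partial pressures at 128 °C.
P(H2) required for 2040 kPa of N2 = (3/1) × 2040 = 6120 kPa; available 13400 kPa, so N2 is limiting.
P(H2) remaining = 13400 − (3/1) × 2040 = 7280 kPa
P(gaseous products) = (2)/1 × 2040 = 4080 kPa
P_total at 128 °C = 7280 + 4080 = 11360 kPa
Scaling to 155 °C: P = 11360 × 428.15/401.15 = 12120 kPa

12100 kPa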